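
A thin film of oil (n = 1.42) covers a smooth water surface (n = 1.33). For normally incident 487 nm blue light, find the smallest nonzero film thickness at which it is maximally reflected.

Ray reflecting at the top interface goes from n = 1.0 toward n = 1.42: a half-wave phase shift.
Bottom surface (1.42 → 1.33): reflection off a lower-index medium gives no phase shift.
Exactly one π shift → a net half-wave offset.
For bright reflection here: 2 n t = (m + ½) λ.
Minimum at m = 0: t = λ / (4 n) = 487 / (4 × 1.42) = 85.7 nm.

85.7 nm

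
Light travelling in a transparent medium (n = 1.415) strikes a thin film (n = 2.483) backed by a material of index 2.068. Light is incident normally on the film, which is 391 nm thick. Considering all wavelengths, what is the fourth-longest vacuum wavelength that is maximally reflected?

555 nm

Ray reflecting at the top interface goes from n = 1.415 toward n = 2.483: a half-wave phase shift.
Ray reflecting at the bottom interface goes from n = 2.483 toward n = 2.068: no phase shift.
The two reflections differ by half a wavelength.
For maximum reflection here: 2 n t = (m + ½) λ.
λ = 2 n t / (m + ½). The fourth-longest wavelength is m = 3: λ = 2 × 2.483 × 391 / 3.50 = 555 nm.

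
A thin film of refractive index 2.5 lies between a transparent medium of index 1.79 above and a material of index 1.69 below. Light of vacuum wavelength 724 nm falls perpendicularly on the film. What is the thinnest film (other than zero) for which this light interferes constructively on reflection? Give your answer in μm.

Ray reflecting at the top interface goes from n = 1.79 toward n = 2.5: a half-wave phase shift.
Ray reflecting at the bottom interface goes from n = 2.5 toward n = 1.69: no phase shift.
Net: one phase inversion between the two reflected rays.
For bright reflection here: 2 n t = (m + ½) λ.
Minimum at m = 0: t = λ / (4 n) = 724 / (4 × 2.5) = 72.4 nm.

0.0724 μm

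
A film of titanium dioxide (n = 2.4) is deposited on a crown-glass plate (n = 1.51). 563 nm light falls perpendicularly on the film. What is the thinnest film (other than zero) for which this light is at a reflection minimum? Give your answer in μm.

Top surface (1.0 → 2.4): reflection off a higher-index medium gives a half-wave phase shift.
At the lower boundary (n = 2.4 to n = 1.51) the reflected ray undergoes no phase shift.
Net: one phase inversion between the two reflected rays.
For dark reflection here: 2 n t = m λ.
Minimum nonzero at m = 1: t = λ / (2 n) = 563 / (2 × 2.4) = 117 nm.

0.117 μm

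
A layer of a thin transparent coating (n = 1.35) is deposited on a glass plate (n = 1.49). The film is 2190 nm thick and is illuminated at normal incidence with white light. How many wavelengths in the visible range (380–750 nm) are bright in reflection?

8

At the upper boundary (n = 1.0 to n = 1.35) the reflected ray undergoes a half-wave phase shift.
Ray reflecting at the bottom interface goes from n = 1.35 toward n = 1.49: a half-wave phase shift.
Net: no relative phase inversion (both shifts match).
With no net inversion, constructive interference in reflection requires 2 n t = m λ.
λ = 2 n t / m = 5913 / m nm.
m=7: 845 nm (IR); m=8: 739 nm (visible); m=9: 657 nm (visible); m=10: 591 nm (visible); m=11: 538 nm (visible); m=12: 493 nm (visible); m=13: 455 nm (visible); m=14: 422 nm (visible); m=15: 394 nm (visible); m=16: 370 nm (UV).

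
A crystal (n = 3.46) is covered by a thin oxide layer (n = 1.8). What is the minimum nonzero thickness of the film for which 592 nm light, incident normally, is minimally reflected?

Ray reflecting at the top interface goes from n = 1.0 toward n = 1.8: a half-wave phase shift.
Ray reflecting at the bottom interface goes from n = 1.8 toward n = 3.46: a half-wave phase shift.
Net: no relative phase inversion (both shifts match).
With no net inversion, destructive interference in reflection requires 2 n t = (m + ½) λ.
Minimum at m = 0: t = λ / (4 n) = 592 / (4 × 1.8) = 82.2 nm.

82.2 nm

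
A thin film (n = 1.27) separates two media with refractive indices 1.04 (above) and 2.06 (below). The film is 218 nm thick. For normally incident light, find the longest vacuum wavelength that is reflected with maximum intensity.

Top surface (1.04 → 1.27): reflection off a higher-index medium gives a half-wave phase shift.
Ray reflecting at the bottom interface goes from n = 1.27 toward n = 2.06: a half-wave phase shift.
Zero or two π shifts → no net half-wave offset.
With no net inversion, constructive interference in reflection requires 2 n t = m λ.
λ = 2 n t / m. The longest wavelength is m = 1: λ = 2 × 1.27 × 218 / 1.00 = 554 nm.

554 nm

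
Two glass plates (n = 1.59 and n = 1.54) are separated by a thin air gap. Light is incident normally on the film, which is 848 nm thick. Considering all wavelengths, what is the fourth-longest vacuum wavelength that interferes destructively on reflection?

At the upper boundary (n = 1.59 to n = 1.0) the reflected ray undergoes no phase shift.
Bottom surface (1.0 → 1.54): reflection off a higher-index medium gives a half-wave phase shift.
Net: one phase inversion between the two reflected rays.
So the condition for destructive reflection is 2 n t = m λ.
λ = 2 n t / m. The fourth-longest wavelength is m = 4: λ = 2 × 1.0 × 848 / 4.00 = 424 nm.

424 nm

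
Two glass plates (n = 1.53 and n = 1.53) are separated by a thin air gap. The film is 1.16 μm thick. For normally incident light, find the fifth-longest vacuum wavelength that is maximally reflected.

516 nm

At the upper boundary (n = 1.53 to n = 1.0) the reflected ray undergoes no phase shift.
Ray reflecting at the bottom interface goes from n = 1.0 toward n = 1.53: a half-wave phase shift.
The two reflections differ by half a wavelength.
With one net inversion, constructive interference in reflection requires 2 n t = (m + ½) λ.
λ = 2 n t / (m + ½). The fifth-longest wavelength is m = 4: λ = 2 × 1.0 × 1160 / 4.50 = 516 nm.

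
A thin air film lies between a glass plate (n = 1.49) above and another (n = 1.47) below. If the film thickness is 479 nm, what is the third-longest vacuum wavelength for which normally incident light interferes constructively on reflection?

383 nm

Top surface (1.49 → 1.0): reflection off a lower-index medium gives no phase shift.
Ray reflecting at the bottom interface goes from n = 1.0 toward n = 1.47: a half-wave phase shift.
The two reflections differ by half a wavelength.
So the condition for constructive reflection is 2 n t = (m + ½) λ.
λ = 2 n t / (m + ½). The third-longest wavelength is m = 2: λ = 2 × 1.0 × 479 / 2.50 = 383 nm.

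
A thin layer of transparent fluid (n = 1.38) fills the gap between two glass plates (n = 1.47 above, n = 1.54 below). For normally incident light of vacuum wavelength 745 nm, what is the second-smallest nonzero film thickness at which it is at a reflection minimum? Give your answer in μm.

At the upper boundary (n = 1.47 to n = 1.38) the reflected ray undergoes no phase shift.
At the lower boundary (n = 1.38 to n = 1.54) the reflected ray undergoes a half-wave phase shift.
Net: one phase inversion between the two reflected rays.
For dark reflection here: 2 n t = m λ.
The second-smallest nonzero thickness corresponds to m = 2: t = m λ / (2 n) = 2.00 × 745 / (2 × 1.38) = 540 nm.

0.540 μm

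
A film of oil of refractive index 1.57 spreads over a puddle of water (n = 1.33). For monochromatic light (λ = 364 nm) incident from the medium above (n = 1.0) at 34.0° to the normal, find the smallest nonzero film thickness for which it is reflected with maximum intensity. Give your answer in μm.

Ray reflecting at the top interface goes from n = 1.0 toward n = 1.57: a half-wave phase shift.
Ray reflecting at the bottom interface goes from n = 1.57 toward n = 1.33: no phase shift.
The two reflections differ by half a wavelength.
So the condition for constructive reflection is 2 n t cos θ_r = (m + ½) λ.
Snell's law: 1.0 sin 34.0° = 1.57 sin θ_r → sin θ_r = 0.356, cos θ_r = 0.934.
Minimum at m = 0: t = λ / (4 n cos θ_r) = 364 / (4 × 1.57 × 0.934) = 62.0 nm.

0.0620 μm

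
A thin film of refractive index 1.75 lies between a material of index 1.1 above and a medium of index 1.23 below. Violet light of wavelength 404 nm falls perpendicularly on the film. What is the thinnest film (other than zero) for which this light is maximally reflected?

Top surface (1.1 → 1.75): reflection off a higher-index medium gives a half-wave phase shift.
Ray reflecting at the bottom interface goes from n = 1.75 toward n = 1.23: no phase shift.
Net: one phase inversion between the two reflected rays.
With one net inversion, constructive interference in reflection requires 2 n t = (m + ½) λ.
Minimum at m = 0: t = λ / (4 n) = 404 / (4 × 1.75) = 57.7 nm.

57.7 nm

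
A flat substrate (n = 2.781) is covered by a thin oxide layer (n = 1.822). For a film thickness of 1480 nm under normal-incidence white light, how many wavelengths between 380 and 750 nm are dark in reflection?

7

At the upper boundary (n = 1.0 to n = 1.822) the reflected ray undergoes a half-wave phase shift.
Bottom surface (1.822 → 2.781): reflection off a higher-index medium gives a half-wave phase shift.
Zero or two π shifts → no net half-wave offset.
So the condition for destructive reflection is 2 n t = (m + ½) λ.
λ = 2 n t / (m + ½) = 5393 / (m + ½) nm.
m=6: 830 nm (IR); m=7: 719 nm (visible); m=8: 634 nm (visible); m=9: 568 nm (visible); m=10: 514 nm (visible); m=11: 469 nm (visible); m=12: 431 nm (visible); m=13: 399 nm (visible); m=14: 372 nm (UV).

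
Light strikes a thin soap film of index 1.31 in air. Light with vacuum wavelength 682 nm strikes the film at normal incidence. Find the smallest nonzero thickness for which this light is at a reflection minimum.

At the upper boundary (n = 1.0 to n = 1.31) the reflected ray undergoes a half-wave phase shift.
At the lower boundary (n = 1.31 to n = 1.0) the reflected ray undergoes no phase shift.
The two reflections differ by half a wavelength.
For dark reflection here: 2 n t = m λ.
The smallest nonzero thickness corresponds to m = 1: t = m λ / (2 n) = 1.00 × 682 / (2 × 1.31) = 260 nm.

260 nm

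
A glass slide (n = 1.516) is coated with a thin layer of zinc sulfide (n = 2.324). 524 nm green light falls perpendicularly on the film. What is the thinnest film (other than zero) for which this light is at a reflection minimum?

Ray reflecting at the top interface goes from n = 1.0 toward n = 2.324: a half-wave phase shift.
Bottom surface (2.324 → 1.516): reflection off a lower-index medium gives no phase shift.
Exactly one π shift → a net half-wave offset.
So the condition for destructive reflection is 2 n t = m λ.
Minimum nonzero at m = 1: t = λ / (2 n) = 524 / (2 × 2.324) = 113 nm.

113 nm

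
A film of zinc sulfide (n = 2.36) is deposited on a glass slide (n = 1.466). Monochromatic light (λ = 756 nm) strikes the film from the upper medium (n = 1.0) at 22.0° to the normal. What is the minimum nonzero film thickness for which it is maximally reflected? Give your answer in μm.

Ray reflecting at the top interface goes from n = 1.0 toward n = 2.36: a half-wave phase shift.
Ray reflecting at the bottom interface goes from n = 2.36 toward n = 1.466: no phase shift.
Exactly one π shift → a net half-wave offset.
For strong reflection here: 2 n t cos θ_r = (m + ½) λ.
Snell's law: 1.0 sin 22.0° = 2.36 sin θ_r → sin θ_r = 0.159, cos θ_r = 0.987.
Minimum at m = 0: t = λ / (4 n cos θ_r) = 756 / (4 × 2.36 × 0.987) = 81.1 nm.

0.0811 μm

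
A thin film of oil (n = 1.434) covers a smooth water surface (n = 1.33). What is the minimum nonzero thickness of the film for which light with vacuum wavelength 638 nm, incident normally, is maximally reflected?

111 nm

Top surface (1.0 → 1.434): reflection off a higher-index medium gives a half-wave phase shift.
Ray reflecting at the bottom interface goes from n = 1.434 toward n = 1.33: no phase shift.
The two reflections differ by half a wavelength.
So the condition for constructive reflection is 2 n t = (m + ½) λ.
Minimum at m = 0: t = λ / (4 n) = 638 / (4 × 1.434) = 111 nm.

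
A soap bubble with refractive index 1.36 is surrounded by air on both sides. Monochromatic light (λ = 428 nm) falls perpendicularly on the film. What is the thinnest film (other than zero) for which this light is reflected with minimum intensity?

At the upper boundary (n = 1.0 to n = 1.36) the reflected ray undergoes a half-wave phase shift.
Bottom surface (1.36 → 1.0): reflection off a lower-index medium gives no phase shift.
Net: one phase inversion between the two reflected rays.
With one net inversion, destructive interference in reflection requires 2 n t = m λ.
Minimum nonzero at m = 1: t = λ / (2 n) = 428 / (2 × 1.36) = 157 nm.

157 nm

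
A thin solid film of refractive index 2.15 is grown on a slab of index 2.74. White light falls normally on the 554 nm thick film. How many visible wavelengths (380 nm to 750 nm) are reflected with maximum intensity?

3

Top surface (1.0 → 2.15): reflection off a higher-index medium gives a half-wave phase shift.
At the lower boundary (n = 2.15 to n = 2.74) the reflected ray undergoes a half-wave phase shift.
Net: no relative phase inversion (both shifts match).
With no net inversion, constructive interference in reflection requires 2 n t = m λ.
λ = 2 n t / m = 2382 / m nm.
m=3: 794 nm (IR); m=4: 596 nm (visible); m=5: 476 nm (visible); m=6: 397 nm (visible); m=7: 340 nm (UV).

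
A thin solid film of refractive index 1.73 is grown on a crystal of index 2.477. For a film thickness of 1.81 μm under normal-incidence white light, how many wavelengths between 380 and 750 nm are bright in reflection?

8

Ray reflecting at the top interface goes from n = 1.0 toward n = 1.73: a half-wave phase shift.
At the lower boundary (n = 1.73 to n = 2.477) the reflected ray undergoes a half-wave phase shift.
The two reflections carry the same phase change, so no net offset.
For bright reflection here: 2 n t = m λ.
λ = 2 n t / m = 6263 / m nm.
m=8: 783 nm (IR); m=9: 696 nm (visible); m=10: 626 nm (visible); m=11: 569 nm (visible); m=12: 522 nm (visible); m=13: 482 nm (visible); m=14: 447 nm (visible); m=15: 418 nm (visible); m=16: 391 nm (visible); m=17: 368 nm (UV).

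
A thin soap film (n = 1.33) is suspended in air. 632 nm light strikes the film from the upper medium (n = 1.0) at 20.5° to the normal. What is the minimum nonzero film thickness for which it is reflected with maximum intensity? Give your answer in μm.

0.123 μm

Ray reflecting at the top interface goes from n = 1.0 toward n = 1.33: a half-wave phase shift.
At the lower boundary (n = 1.33 to n = 1.0) the reflected ray undergoes no phase shift.
The two reflections differ by half a wavelength.
With one net inversion, constructive interference in reflection requires 2 n t cos θ_r = (m + ½) λ.
Snell's law: 1.0 sin 20.5° = 1.33 sin θ_r → sin θ_r = 0.263, cos θ_r = 0.965.
Minimum at m = 0: t = λ / (4 n cos θ_r) = 632 / (4 × 1.33 × 0.965) = 123 nm.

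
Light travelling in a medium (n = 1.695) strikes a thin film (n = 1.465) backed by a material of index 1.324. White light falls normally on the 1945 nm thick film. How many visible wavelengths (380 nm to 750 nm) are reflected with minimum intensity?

7

At the upper boundary (n = 1.695 to n = 1.465) the reflected ray undergoes no phase shift.
At the lower boundary (n = 1.465 to n = 1.324) the reflected ray undergoes no phase shift.
Net: no relative phase inversion (both shifts match).
For dark reflection here: 2 n t = (m + ½) λ.
λ = 2 n t / (m + ½) = 5699 / (m + ½) nm.
m=7: 760 nm (IR); m=8: 670 nm (visible); m=9: 600 nm (visible); m=10: 543 nm (visible); m=11: 496 nm (visible); m=12: 456 nm (visible); m=13: 422 nm (visible); m=14: 393 nm (visible); m=15: 368 nm (UV).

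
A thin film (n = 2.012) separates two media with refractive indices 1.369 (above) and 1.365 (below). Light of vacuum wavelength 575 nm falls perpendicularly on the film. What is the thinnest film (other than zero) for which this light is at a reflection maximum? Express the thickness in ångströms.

714 Å

Top surface (1.369 → 2.012): reflection off a higher-index medium gives a half-wave phase shift.
Bottom surface (2.012 → 1.365): reflection off a lower-index medium gives no phase shift.
Exactly one π shift → a net half-wave offset.
For maximum reflection here: 2 n t = (m + ½) λ.
Minimum at m = 0: t = λ / (4 n) = 575 / (4 × 2.012) = 71.4 nm.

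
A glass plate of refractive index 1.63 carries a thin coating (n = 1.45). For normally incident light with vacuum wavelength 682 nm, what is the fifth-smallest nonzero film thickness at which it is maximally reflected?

1176 nm

Top surface (1.0 → 1.45): reflection off a higher-index medium gives a half-wave phase shift.
At the lower boundary (n = 1.45 to n = 1.63) the reflected ray undergoes a half-wave phase shift.
Zero or two π shifts → no net half-wave offset.
So the condition for constructive reflection is 2 n t = m λ.
The fifth-smallest nonzero thickness corresponds to m = 5: t = m λ / (2 n) = 5.00 × 682 / (2 × 1.45) = 1176 nm.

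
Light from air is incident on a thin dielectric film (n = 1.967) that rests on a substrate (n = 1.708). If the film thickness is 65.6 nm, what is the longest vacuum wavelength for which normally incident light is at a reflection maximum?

516 nm

Top surface (1.0 → 1.967): reflection off a higher-index medium gives a half-wave phase shift.
Bottom surface (1.967 → 1.708): reflection off a lower-index medium gives no phase shift.
The two reflections differ by half a wavelength.
For maximum reflection here: 2 n t = (m + ½) λ.
λ = 2 n t / (m + ½). The longest wavelength is m = 0: λ = 2 × 1.967 × 65.6 / 0.500 = 516 nm.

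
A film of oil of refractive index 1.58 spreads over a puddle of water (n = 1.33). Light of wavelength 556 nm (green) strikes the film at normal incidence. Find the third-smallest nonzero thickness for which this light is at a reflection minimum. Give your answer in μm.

At the upper boundary (n = 1.0 to n = 1.58) the reflected ray undergoes a half-wave phase shift.
Ray reflecting at the bottom interface goes from n = 1.58 toward n = 1.33: no phase shift.
Net: one phase inversion between the two reflected rays.
For minimum reflection here: 2 n t = m λ.
The third-smallest nonzero thickness corresponds to m = 3: t = m λ / (2 n) = 3.00 × 556 / (2 × 1.58) = 528 nm.

0.528 μm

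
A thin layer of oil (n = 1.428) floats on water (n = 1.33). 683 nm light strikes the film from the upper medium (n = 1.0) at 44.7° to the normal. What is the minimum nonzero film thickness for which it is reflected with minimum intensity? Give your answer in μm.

0.275 μm

Ray reflecting at the top interface goes from n = 1.0 toward n = 1.428: a half-wave phase shift.
At the lower boundary (n = 1.428 to n = 1.33) the reflected ray undergoes no phase shift.
Net: one phase inversion between the two reflected rays.
So the condition for destructive reflection is 2 n t cos θ_r = m λ.
Snell's law: 1.0 sin 44.7° = 1.428 sin θ_r → sin θ_r = 0.493, cos θ_r = 0.870.
Minimum nonzero at m = 1: t = λ / (2 n cos θ_r) = 683 / (2 × 1.428 × 0.870) = 275 nm.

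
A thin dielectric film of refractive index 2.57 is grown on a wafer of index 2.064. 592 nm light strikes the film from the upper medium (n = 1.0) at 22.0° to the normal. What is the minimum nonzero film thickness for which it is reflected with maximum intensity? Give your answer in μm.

At the upper boundary (n = 1.0 to n = 2.57) the reflected ray undergoes a half-wave phase shift.
At the lower boundary (n = 2.57 to n = 2.064) the reflected ray undergoes no phase shift.
Exactly one π shift → a net half-wave offset.
With one net inversion, constructive interference in reflection requires 2 n t cos θ_r = (m + ½) λ.
Snell's law: 1.0 sin 22.0° = 2.57 sin θ_r → sin θ_r = 0.146, cos θ_r = 0.989.
Minimum at m = 0: t = λ / (4 n cos θ_r) = 592 / (4 × 2.57 × 0.989) = 58.2 nm.

0.0582 μm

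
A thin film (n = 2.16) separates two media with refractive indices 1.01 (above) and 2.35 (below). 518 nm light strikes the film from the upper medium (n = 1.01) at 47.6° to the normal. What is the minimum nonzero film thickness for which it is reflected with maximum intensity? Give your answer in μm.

0.128 μm

Ray reflecting at the top interface goes from n = 1.01 toward n = 2.16: a half-wave phase shift.
At the lower boundary (n = 2.16 to n = 2.35) the reflected ray undergoes a half-wave phase shift.
The two reflections carry the same phase change, so no net offset.
So the condition for constructive reflection is 2 n t cos θ_r = m λ.
Snell's law: 1.01 sin 47.6° = 2.16 sin θ_r → sin θ_r = 0.345, cos θ_r = 0.938.
Minimum nonzero at m = 1: t = λ / (2 n cos θ_r) = 518 / (2 × 2.16 × 0.938) = 128 nm.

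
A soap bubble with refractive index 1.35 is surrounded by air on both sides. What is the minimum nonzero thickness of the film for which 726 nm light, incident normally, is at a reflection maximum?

134 nm

Top surface (1.0 → 1.35): reflection off a higher-index medium gives a half-wave phase shift.
At the lower boundary (n = 1.35 to n = 1.0) the reflected ray undergoes no phase shift.
Exactly one π shift → a net half-wave offset.
So the condition for constructive reflection is 2 n t = (m + ½) λ.
Minimum at m = 0: t = λ / (4 n) = 726 / (4 × 1.35) = 134 nm.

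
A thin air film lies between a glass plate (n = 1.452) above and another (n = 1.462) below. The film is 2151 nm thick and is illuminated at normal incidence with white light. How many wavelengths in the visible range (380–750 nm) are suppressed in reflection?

6

Ray reflecting at the top interface goes from n = 1.452 toward n = 1.0: no phase shift.
Bottom surface (1.0 → 1.462): reflection off a higher-index medium gives a half-wave phase shift.
The two reflections differ by half a wavelength.
So the condition for destructive reflection is 2 n t = m λ.
λ = 2 n t / m = 4302 / m nm.
m=5: 860 nm (IR); m=6: 717 nm (visible); m=7: 615 nm (visible); m=8: 538 nm (visible); m=9: 478 nm (visible); m=10: 430 nm (visible); m=11: 391 nm (visible); m=12: 359 nm (UV).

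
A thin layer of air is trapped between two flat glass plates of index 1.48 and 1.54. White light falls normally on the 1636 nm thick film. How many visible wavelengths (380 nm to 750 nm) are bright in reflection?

Ray reflecting at the top interface goes from n = 1.48 toward n = 1.0: no phase shift.
At the lower boundary (n = 1.0 to n = 1.54) the reflected ray undergoes a half-wave phase shift.
Exactly one π shift → a net half-wave offset.
With one net inversion, constructive interference in reflection requires 2 n t = (m + ½) λ.
λ = 2 n t / (m + ½) = 3272 / (m + ½) nm.
m=3: 935 nm (IR); m=4: 727 nm (visible); m=5: 595 nm (visible); m=6: 503 nm (visible); m=7: 436 nm (visible); m=8: 385 nm (visible); m=9: 344 nm (UV).

5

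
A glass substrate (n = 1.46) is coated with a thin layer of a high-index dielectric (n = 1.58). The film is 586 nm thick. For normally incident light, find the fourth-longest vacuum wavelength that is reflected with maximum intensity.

Ray reflecting at the top interface goes from n = 1.0 toward n = 1.58: a half-wave phase shift.
At the lower boundary (n = 1.58 to n = 1.46) the reflected ray undergoes no phase shift.
The two reflections differ by half a wavelength.
So the condition for constructive reflection is 2 n t = (m + ½) λ.
λ = 2 n t / (m + ½). The fourth-longest wavelength is m = 3: λ = 2 × 1.58 × 586 / 3.50 = 529 nm.

529 nm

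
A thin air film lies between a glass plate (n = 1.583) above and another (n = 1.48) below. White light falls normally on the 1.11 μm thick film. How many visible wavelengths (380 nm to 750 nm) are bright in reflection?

At the upper boundary (n = 1.583 to n = 1.0) the reflected ray undergoes no phase shift.
Ray reflecting at the bottom interface goes from n = 1.0 toward n = 1.48: a half-wave phase shift.
Exactly one π shift → a net half-wave offset.
So the condition for constructive reflection is 2 n t = (m + ½) λ.
λ = 2 n t / (m + ½) = 2220 / (m + ½) nm.
m=2: 888 nm (IR); m=3: 634 nm (visible); m=4: 493 nm (visible); m=5: 404 nm (visible); m=6: 342 nm (UV).

3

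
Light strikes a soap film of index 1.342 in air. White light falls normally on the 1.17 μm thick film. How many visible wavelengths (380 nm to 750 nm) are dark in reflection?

4

Ray reflecting at the top interface goes from n = 1.0 toward n = 1.342: a half-wave phase shift.
Bottom surface (1.342 → 1.0): reflection off a lower-index medium gives no phase shift.
Exactly one π shift → a net half-wave offset.
For minimum reflection here: 2 n t = m λ.
λ = 2 n t / m = 3140 / m nm.
m=4: 785 nm (IR); m=5: 628 nm (visible); m=6: 523 nm (visible); m=7: 449 nm (visible); m=8: 393 nm (visible); m=9: 349 nm (UV).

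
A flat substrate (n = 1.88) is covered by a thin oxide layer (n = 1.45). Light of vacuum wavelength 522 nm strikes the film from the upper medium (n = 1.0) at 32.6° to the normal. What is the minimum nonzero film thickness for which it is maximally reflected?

At the upper boundary (n = 1.0 to n = 1.45) the reflected ray undergoes a half-wave phase shift.
At the lower boundary (n = 1.45 to n = 1.88) the reflected ray undergoes a half-wave phase shift.
Zero or two π shifts → no net half-wave offset.
For maximum reflection here: 2 n t cos θ_r = m λ.
Snell's law: 1.0 sin 32.6° = 1.45 sin θ_r → sin θ_r = 0.372, cos θ_r = 0.928.
Minimum nonzero at m = 1: t = λ / (2 n cos θ_r) = 522 / (2 × 1.45 × 0.928) = 194 nm.

194 nm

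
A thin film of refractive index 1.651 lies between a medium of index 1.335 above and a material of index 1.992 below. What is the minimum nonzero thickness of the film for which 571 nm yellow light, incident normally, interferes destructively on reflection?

86.5 nm

Top surface (1.335 → 1.651): reflection off a higher-index medium gives a half-wave phase shift.
Ray reflecting at the bottom interface goes from n = 1.651 toward n = 1.992: a half-wave phase shift.
Zero or two π shifts → no net half-wave offset.
So the condition for destructive reflection is 2 n t = (m + ½) λ.
Minimum at m = 0: t = λ / (4 n) = 571 / (4 × 1.651) = 86.5 nm.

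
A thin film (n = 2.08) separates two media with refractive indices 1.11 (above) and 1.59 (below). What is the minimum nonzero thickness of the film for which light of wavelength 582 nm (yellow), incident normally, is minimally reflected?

Ray reflecting at the top interface goes from n = 1.11 toward n = 2.08: a half-wave phase shift.
At the lower boundary (n = 2.08 to n = 1.59) the reflected ray undergoes no phase shift.
The two reflections differ by half a wavelength.
With one net inversion, destructive interference in reflection requires 2 n t = m λ.
Minimum nonzero at m = 1: t = λ / (2 n) = 582 / (2 × 2.08) = 140 nm.

140 nm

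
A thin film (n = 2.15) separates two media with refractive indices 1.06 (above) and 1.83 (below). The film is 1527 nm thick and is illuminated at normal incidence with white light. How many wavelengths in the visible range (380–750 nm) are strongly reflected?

8

At the upper boundary (n = 1.06 to n = 2.15) the reflected ray undergoes a half-wave phase shift.
Bottom surface (2.15 → 1.83): reflection off a lower-index medium gives no phase shift.
Net: one phase inversion between the two reflected rays.
With one net inversion, constructive interference in reflection requires 2 n t = (m + ½) λ.
λ = 2 n t / (m + ½) = 6566 / (m + ½) nm.
m=8: 772 nm (IR); m=9: 691 nm (visible); m=10: 625 nm (visible); m=11: 571 nm (visible); m=12: 525 nm (visible); m=13: 486 nm (visible); m=14: 453 nm (visible); m=15: 424 nm (visible); m=16: 398 nm (visible); m=17: 375 nm (UV).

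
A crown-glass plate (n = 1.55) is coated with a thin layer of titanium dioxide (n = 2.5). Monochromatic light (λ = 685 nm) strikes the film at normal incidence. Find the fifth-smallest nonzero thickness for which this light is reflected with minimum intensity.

685 nm

Top surface (1.0 → 2.5): reflection off a higher-index medium gives a half-wave phase shift.
Bottom surface (2.5 → 1.55): reflection off a lower-index medium gives no phase shift.
Net: one phase inversion between the two reflected rays.
With one net inversion, destructive interference in reflection requires 2 n t = m λ.
The fifth-smallest nonzero thickness corresponds to m = 5: t = m λ / (2 n) = 5.00 × 685 / (2 × 2.5) = 685 nm.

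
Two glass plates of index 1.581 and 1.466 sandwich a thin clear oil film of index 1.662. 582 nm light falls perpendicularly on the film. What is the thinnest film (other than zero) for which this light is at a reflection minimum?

175 nm

Top surface (1.581 → 1.662): reflection off a higher-index medium gives a half-wave phase shift.
Ray reflecting at the bottom interface goes from n = 1.662 toward n = 1.466: no phase shift.
Net: one phase inversion between the two reflected rays.
With one net inversion, destructive interference in reflection requires 2 n t = m λ.
Minimum nonzero at m = 1: t = λ / (2 n) = 582 / (2 × 1.662) = 175 nm.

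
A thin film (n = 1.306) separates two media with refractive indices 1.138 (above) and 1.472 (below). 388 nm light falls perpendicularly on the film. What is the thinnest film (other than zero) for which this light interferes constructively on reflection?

At the upper boundary (n = 1.138 to n = 1.306) the reflected ray undergoes a half-wave phase shift.
Bottom surface (1.306 → 1.472): reflection off a higher-index medium gives a half-wave phase shift.
Net: no relative phase inversion (both shifts match).
So the condition for constructive reflection is 2 n t = m λ.
Minimum nonzero at m = 1: t = λ / (2 n) = 388 / (2 × 1.306) = 149 nm.

149 nm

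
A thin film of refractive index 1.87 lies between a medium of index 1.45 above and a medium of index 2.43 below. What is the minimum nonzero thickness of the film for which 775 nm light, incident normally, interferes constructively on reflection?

207 nm

Top surface (1.45 → 1.87): reflection off a higher-index medium gives a half-wave phase shift.
Bottom surface (1.87 → 2.43): reflection off a higher-index medium gives a half-wave phase shift.
Net: no relative phase inversion (both shifts match).
For strong reflection here: 2 n t = m λ.
Minimum nonzero at m = 1: t = λ / (2 n) = 775 / (2 × 1.87) = 207 nm.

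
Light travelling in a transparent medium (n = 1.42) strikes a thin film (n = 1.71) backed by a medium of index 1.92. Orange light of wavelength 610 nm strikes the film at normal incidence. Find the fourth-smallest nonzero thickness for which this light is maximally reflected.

713 nm

Ray reflecting at the top interface goes from n = 1.42 toward n = 1.71: a half-wave phase shift.
Bottom surface (1.71 → 1.92): reflection off a higher-index medium gives a half-wave phase shift.
The two reflections carry the same phase change, so no net offset.
So the condition for constructive reflection is 2 n t = m λ.
The fourth-smallest nonzero thickness corresponds to m = 4: t = m λ / (2 n) = 4.00 × 610 / (2 × 1.71) = 713 nm.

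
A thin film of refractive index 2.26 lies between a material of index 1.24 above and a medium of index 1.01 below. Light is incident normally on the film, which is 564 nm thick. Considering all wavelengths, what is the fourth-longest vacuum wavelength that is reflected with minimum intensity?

637 nm

At the upper boundary (n = 1.24 to n = 2.26) the reflected ray undergoes a half-wave phase shift.
At the lower boundary (n = 2.26 to n = 1.01) the reflected ray undergoes no phase shift.
Net: one phase inversion between the two reflected rays.
With one net inversion, destructive interference in reflection requires 2 n t = m λ.
λ = 2 n t / m. The fourth-longest wavelength is m = 4: λ = 2 × 2.26 × 564 / 4.00 = 637 nm.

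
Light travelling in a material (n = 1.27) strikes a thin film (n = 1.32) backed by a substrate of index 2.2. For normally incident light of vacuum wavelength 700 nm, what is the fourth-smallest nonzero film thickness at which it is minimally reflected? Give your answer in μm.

Top surface (1.27 → 1.32): reflection off a higher-index medium gives a half-wave phase shift.
At the lower boundary (n = 1.32 to n = 2.2) the reflected ray undergoes a half-wave phase shift.
The two reflections carry the same phase change, so no net offset.
So the condition for destructive reflection is 2 n t = (m + ½) λ.
The fourth-smallest nonzero thickness corresponds to m = 3: t = (m + ½) λ / (2 n) = 3.50 × 700 / (2 × 1.32) = 928 nm.

0.928 μm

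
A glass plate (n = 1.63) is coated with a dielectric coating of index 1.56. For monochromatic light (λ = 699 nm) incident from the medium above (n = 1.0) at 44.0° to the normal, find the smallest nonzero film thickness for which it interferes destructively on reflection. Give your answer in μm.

At the upper boundary (n = 1.0 to n = 1.56) the reflected ray undergoes a half-wave phase shift.
At the lower boundary (n = 1.56 to n = 1.63) the reflected ray undergoes a half-wave phase shift.
The two reflections carry the same phase change, so no net offset.
For minimum reflection here: 2 n t cos θ_r = (m + ½) λ.
Snell's law: 1.0 sin 44.0° = 1.56 sin θ_r → sin θ_r = 0.445, cos θ_r = 0.895.
Minimum at m = 0: t = λ / (4 n cos θ_r) = 699 / (4 × 1.56 × 0.895) = 125 nm.

0.125 μm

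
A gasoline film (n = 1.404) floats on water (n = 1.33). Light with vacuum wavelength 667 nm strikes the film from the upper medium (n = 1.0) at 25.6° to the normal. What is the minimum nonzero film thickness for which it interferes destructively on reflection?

250 nm

At the upper boundary (n = 1.0 to n = 1.404) the reflected ray undergoes a half-wave phase shift.
At the lower boundary (n = 1.404 to n = 1.33) the reflected ray undergoes no phase shift.
Net: one phase inversion between the two reflected rays.
With one net inversion, destructive interference in reflection requires 2 n t cos θ_r = m λ.
Snell's law: 1.0 sin 25.6° = 1.404 sin θ_r → sin θ_r = 0.308, cos θ_r = 0.951.
Minimum nonzero at m = 1: t = λ / (2 n cos θ_r) = 667 / (2 × 1.404 × 0.951) = 250 nm.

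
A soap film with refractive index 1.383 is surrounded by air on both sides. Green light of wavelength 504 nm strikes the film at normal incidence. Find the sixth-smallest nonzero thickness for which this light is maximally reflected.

1002 nm

At the upper boundary (n = 1.0 to n = 1.383) the reflected ray undergoes a half-wave phase shift.
Bottom surface (1.383 → 1.0): reflection off a lower-index medium gives no phase shift.
Net: one phase inversion between the two reflected rays.
So the condition for constructive reflection is 2 n t = (m + ½) λ.
The sixth-smallest nonzero thickness corresponds to m = 5: t = (m + ½) λ / (2 n) = 5.50 × 504 / (2 × 1.383) = 1002 nm.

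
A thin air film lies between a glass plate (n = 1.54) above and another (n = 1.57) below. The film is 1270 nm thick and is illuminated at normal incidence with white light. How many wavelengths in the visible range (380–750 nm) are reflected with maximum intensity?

Top surface (1.54 → 1.0): reflection off a lower-index medium gives no phase shift.
Bottom surface (1.0 → 1.57): reflection off a higher-index medium gives a half-wave phase shift.
The two reflections differ by half a wavelength.
So the condition for constructive reflection is 2 n t = (m + ½) λ.
λ = 2 n t / (m + ½) = 2540 / (m + ½) nm.
m=2: 1016 nm (IR); m=3: 726 nm (visible); m=4: 564 nm (visible); m=5: 462 nm (visible); m=6: 391 nm (visible); m=7: 339 nm (UV).

4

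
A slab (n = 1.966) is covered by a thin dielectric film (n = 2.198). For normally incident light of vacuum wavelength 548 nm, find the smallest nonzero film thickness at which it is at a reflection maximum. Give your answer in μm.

Ray reflecting at the top interface goes from n = 1.0 toward n = 2.198: a half-wave phase shift.
At the lower boundary (n = 2.198 to n = 1.966) the reflected ray undergoes no phase shift.
Exactly one π shift → a net half-wave offset.
So the condition for constructive reflection is 2 n t = (m + ½) λ.
Minimum at m = 0: t = λ / (4 n) = 548 / (4 × 2.198) = 62.3 nm.

0.0623 μm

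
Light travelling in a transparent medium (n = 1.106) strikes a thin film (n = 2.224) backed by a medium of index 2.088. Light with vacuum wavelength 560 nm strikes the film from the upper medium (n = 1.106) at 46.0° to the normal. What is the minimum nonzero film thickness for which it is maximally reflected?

67.4 nm

Top surface (1.106 → 2.224): reflection off a higher-index medium gives a half-wave phase shift.
At the lower boundary (n = 2.224 to n = 2.088) the reflected ray undergoes no phase shift.
Net: one phase inversion between the two reflected rays.
With one net inversion, constructive interference in reflection requires 2 n t cos θ_r = (m + ½) λ.
Snell's law: 1.106 sin 46.0° = 2.224 sin θ_r → sin θ_r = 0.358, cos θ_r = 0.934.
Minimum at m = 0: t = λ / (4 n cos θ_r) = 560 / (4 × 2.224 × 0.934) = 67.4 nm.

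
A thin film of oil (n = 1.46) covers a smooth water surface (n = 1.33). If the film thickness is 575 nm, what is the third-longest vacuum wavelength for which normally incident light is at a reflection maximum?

Top surface (1.0 → 1.46): reflection off a higher-index medium gives a half-wave phase shift.
Ray reflecting at the bottom interface goes from n = 1.46 toward n = 1.33: no phase shift.
Net: one phase inversion between the two reflected rays.
With one net inversion, constructive interference in reflection requires 2 n t = (m + ½) λ.
λ = 2 n t / (m + ½). The third-longest wavelength is m = 2: λ = 2 × 1.46 × 575 / 2.50 = 672 nm.

672 nm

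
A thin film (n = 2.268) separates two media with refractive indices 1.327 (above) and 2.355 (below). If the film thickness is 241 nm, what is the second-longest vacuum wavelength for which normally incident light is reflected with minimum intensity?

Ray reflecting at the top interface goes from n = 1.327 toward n = 2.268: a half-wave phase shift.
Bottom surface (2.268 → 2.355): reflection off a higher-index medium gives a half-wave phase shift.
The two reflections carry the same phase change, so no net offset.
With no net inversion, destructive interference in reflection requires 2 n t = (m + ½) λ.
λ = 2 n t / (m + ½). The second-longest wavelength is m = 1: λ = 2 × 2.268 × 241 / 1.50 = 729 nm.

729 nm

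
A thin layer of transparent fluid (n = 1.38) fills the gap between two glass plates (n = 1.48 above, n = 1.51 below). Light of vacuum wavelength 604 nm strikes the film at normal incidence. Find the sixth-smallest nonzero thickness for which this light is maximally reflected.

Ray reflecting at the top interface goes from n = 1.48 toward n = 1.38: no phase shift.
Ray reflecting at the bottom interface goes from n = 1.38 toward n = 1.51: a half-wave phase shift.
The two reflections differ by half a wavelength.
For maximum reflection here: 2 n t = (m + ½) λ.
The sixth-smallest nonzero thickness corresponds to m = 5: t = (m + ½) λ / (2 n) = 5.50 × 604 / (2 × 1.38) = 1204 nm.

1204 nm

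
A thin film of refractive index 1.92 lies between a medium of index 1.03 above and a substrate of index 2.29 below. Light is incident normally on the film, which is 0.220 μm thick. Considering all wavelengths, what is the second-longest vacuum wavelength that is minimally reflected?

Ray reflecting at the top interface goes from n = 1.03 toward n = 1.92: a half-wave phase shift.
At the lower boundary (n = 1.92 to n = 2.29) the reflected ray undergoes a half-wave phase shift.
Zero or two π shifts → no net half-wave offset.
With no net inversion, destructive interference in reflection requires 2 n t = (m + ½) λ.
λ = 2 n t / (m + ½). The second-longest wavelength is m = 1: λ = 2 × 1.92 × 220 / 1.50 = 563 nm.

563 nm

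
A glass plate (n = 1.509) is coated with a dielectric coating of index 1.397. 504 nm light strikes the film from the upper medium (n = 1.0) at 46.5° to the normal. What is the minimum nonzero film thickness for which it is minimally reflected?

Ray reflecting at the top interface goes from n = 1.0 toward n = 1.397: a half-wave phase shift.
Ray reflecting at the bottom interface goes from n = 1.397 toward n = 1.509: a half-wave phase shift.
Zero or two π shifts → no net half-wave offset.
So the condition for destructive reflection is 2 n t cos θ_r = (m + ½) λ.
Snell's law: 1.0 sin 46.5° = 1.397 sin θ_r → sin θ_r = 0.519, cos θ_r = 0.855.
Minimum at m = 0: t = λ / (4 n cos θ_r) = 504 / (4 × 1.397 × 0.855) = 106 nm.

106 nm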